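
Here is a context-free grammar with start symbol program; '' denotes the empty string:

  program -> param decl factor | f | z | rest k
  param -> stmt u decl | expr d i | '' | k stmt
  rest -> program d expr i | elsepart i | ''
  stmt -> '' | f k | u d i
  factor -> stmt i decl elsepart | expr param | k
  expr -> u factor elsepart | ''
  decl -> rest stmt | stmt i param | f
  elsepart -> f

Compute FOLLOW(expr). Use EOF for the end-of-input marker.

{ EOF, d, f, i, k, u }

In param -> expr d i: add FIRST(d i) = { d }.
In rest -> program d expr i: add FIRST(i) = { i }.
In factor -> expr param: add FIRST(param)\{''} = { d, f, k, u }.
  Since param is nullable, also add FOLLOW(factor) = { EOF, d, f }.
Union: FOLLOW(expr) = { EOF, d, f, i, k, u }.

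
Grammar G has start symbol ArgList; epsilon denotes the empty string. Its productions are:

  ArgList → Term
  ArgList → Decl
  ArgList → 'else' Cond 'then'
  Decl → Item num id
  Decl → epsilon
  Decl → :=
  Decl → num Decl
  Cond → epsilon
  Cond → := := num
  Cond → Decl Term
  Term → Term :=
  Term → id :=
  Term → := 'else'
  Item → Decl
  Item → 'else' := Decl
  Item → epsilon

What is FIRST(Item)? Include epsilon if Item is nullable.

{ 'else', :=, num, epsilon }

From Item → Decl: add FIRST(Decl) = { 'else', :=, num, epsilon } (including epsilon since Decl is nullable).
Item → 'else' := Decl contributes {'else'}.
Item → epsilon contributes epsilon.
Union: FIRST(Item) = { 'else', :=, num, epsilon }.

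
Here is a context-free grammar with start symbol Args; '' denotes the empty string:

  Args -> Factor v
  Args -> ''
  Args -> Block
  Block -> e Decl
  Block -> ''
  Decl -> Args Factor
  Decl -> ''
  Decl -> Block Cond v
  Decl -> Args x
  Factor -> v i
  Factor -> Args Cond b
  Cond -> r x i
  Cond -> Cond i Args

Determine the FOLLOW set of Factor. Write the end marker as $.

In Args -> Factor v: add FIRST(v) = { v }.
In Decl -> Args Factor: Factor is at the end, add FOLLOW(Decl) = { $, b, e, i, r, v, x }.
Union: FOLLOW(Factor) = { $, b, e, i, r, v, x }.

{ $, b, e, i, r, v, x }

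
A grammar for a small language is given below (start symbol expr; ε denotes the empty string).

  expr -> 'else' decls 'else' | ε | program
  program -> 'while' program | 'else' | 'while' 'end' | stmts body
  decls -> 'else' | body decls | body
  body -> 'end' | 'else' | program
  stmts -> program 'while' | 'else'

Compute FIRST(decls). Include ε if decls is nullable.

decls -> 'else' contributes {'else'}.
From decls -> body decls: add FIRST(body) = { 'else', 'end', 'while' }.
From decls -> body: add FIRST(body) = { 'else', 'end', 'while' }.
Union: FIRST(decls) = { 'else', 'end', 'while' }.

{ 'else', 'end', 'while' }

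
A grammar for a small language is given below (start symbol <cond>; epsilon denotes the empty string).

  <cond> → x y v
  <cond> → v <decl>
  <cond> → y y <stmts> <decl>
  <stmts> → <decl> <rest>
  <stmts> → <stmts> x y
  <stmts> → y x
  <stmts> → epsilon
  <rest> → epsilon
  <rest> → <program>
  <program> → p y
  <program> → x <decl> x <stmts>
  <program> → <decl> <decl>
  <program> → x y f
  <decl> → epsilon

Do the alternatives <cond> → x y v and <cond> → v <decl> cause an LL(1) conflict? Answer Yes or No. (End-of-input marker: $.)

FIRST(x y v) = { x } and FIRST(v <decl>) = { v }.
The FIRST sets are disjoint and neither alternative is nullable — no conflict.

No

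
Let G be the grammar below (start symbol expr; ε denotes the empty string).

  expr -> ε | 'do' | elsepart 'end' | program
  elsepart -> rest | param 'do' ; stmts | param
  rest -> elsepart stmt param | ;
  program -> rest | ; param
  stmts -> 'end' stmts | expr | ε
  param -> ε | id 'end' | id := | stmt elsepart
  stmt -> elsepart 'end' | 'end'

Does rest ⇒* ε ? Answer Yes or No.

Nullable nonterminals: elsepart, expr, param, stmts.
No production of rest has an RHS whose symbols are all nullable, so rest is not nullable.

No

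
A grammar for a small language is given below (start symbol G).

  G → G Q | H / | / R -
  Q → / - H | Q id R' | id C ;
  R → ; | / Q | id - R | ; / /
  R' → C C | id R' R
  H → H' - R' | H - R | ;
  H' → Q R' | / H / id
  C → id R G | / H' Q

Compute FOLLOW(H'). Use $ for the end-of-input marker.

In H → H' - R': add FIRST(- R') = { - }.
In C → / H' Q: add FIRST(Q) = { /, id }.
Union: FOLLOW(H') = { -, /, id }.

{ -, /, id }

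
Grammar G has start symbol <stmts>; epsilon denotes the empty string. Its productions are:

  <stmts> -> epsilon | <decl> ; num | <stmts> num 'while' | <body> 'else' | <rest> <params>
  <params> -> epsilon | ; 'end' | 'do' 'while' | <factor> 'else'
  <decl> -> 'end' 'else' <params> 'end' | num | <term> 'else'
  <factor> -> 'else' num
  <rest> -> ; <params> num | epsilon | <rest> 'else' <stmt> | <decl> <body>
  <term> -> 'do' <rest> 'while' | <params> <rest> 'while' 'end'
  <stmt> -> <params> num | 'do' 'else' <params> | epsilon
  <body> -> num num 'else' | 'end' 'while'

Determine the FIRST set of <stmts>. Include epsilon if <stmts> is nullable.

<stmts> -> epsilon contributes epsilon.
From <stmts> -> <decl> ; num: add FIRST(<decl>) = { 'do', 'else', 'end', 'while', ;, num }.
From <stmts> -> <stmts> num 'while': <stmts> nullable, take FIRST(<stmts>) ∪ {num} = { 'do', 'else', 'end', 'while', ;, num }.
From <stmts> -> <body> 'else': add FIRST(<body>) = { 'end', num }.
From <stmts> -> <rest> <params>: <rest>, <params> nullable, take FIRST(<rest>) ∪ FIRST(<params>) = { 'do', 'else', 'end', 'while', ;, num }; also epsilon since the whole RHS is nullable.
Union: FIRST(<stmts>) = { 'do', 'else', 'end', 'while', ;, num, epsilon }.

{ 'do', 'else', 'end', 'while', ;, num, epsilon }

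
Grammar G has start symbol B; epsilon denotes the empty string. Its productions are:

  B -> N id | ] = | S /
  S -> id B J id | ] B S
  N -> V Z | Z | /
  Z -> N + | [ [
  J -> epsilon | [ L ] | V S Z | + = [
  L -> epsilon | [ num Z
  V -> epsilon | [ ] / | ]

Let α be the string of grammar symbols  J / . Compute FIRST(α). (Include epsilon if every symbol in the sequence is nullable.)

Add FIRST(J)\{epsilon} = { +, [, ], id }; J is nullable, continue.
/ is a terminal; add {/} and stop.

{ +, /, [, ], id }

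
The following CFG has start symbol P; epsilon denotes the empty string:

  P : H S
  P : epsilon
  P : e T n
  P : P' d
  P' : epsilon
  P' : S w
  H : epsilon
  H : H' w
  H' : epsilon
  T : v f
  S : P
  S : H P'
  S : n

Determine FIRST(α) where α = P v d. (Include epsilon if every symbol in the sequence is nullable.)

Add FIRST(P)\{epsilon} = { d, e, n, w }; P is nullable, continue.
v is a terminal; add {v} and stop.

{ d, e, n, v, w }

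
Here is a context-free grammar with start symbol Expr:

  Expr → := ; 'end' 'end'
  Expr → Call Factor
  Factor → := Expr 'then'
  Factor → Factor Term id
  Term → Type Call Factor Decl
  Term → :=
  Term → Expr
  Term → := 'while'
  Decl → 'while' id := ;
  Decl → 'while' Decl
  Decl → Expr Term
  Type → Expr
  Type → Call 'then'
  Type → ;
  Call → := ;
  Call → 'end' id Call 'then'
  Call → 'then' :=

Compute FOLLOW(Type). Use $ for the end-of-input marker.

In Term → Type Call Factor Decl: add FIRST(Call Factor Decl) = { 'end', 'then', := }.
Union: FOLLOW(Type) = { 'end', 'then', := }.

{ 'end', 'then', := }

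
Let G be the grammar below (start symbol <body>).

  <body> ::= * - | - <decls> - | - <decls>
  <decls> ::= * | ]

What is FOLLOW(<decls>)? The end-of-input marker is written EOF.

{ EOF, - }

In <body> ::= - <decls> -: add FIRST(-) = { - }.
In <body> ::= - <decls>: <decls> is at the end, add FOLLOW(<body>) = { EOF }.
Union: FOLLOW(<decls>) = { EOF, - }.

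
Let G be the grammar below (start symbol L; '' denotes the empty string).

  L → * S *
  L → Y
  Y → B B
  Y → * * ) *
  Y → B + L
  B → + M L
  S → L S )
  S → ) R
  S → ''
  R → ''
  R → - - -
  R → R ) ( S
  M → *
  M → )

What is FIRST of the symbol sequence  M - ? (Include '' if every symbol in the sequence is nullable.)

{ ), * }

Add FIRST(M) = { ), * }; M is not nullable, stop.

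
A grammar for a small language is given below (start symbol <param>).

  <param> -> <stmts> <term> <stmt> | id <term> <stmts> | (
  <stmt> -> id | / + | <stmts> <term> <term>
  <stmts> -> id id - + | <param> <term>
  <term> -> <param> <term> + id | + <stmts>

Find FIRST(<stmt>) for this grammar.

<stmt> -> id contributes {id}.
<stmt> -> / + contributes {/}.
From <stmt> -> <stmts> <term> <term>: add FIRST(<stmts>) = { (, id }.
Union: FIRST(<stmt>) = { (, /, id }.

{ (, /, id }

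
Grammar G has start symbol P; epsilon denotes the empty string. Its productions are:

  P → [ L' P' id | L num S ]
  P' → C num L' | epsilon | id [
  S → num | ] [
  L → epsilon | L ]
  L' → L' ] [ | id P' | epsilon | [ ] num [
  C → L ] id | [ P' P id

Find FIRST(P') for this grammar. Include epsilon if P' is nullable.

From P' → C num L': add FIRST(C) = { [, ] }.
P' → epsilon contributes epsilon.
P' → id [ contributes {id}.
Union: FIRST(P') = { [, ], id, epsilon }.

{ [, ], id, epsilon }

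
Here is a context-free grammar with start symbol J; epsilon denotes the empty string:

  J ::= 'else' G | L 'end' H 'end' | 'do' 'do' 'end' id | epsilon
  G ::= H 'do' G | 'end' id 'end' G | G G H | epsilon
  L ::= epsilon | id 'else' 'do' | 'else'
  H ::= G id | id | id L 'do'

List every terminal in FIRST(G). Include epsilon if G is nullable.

From G ::= H 'do' G: add FIRST(H) = { 'end', id }.
G ::= 'end' id 'end' G contributes {'end'}.
From G ::= G G H: G, G nullable, take FIRST(G) ∪ FIRST(G) ∪ FIRST(H) = { 'end', id }.
G ::= epsilon contributes epsilon.
Union: FIRST(G) = { 'end', id, epsilon }.

{ 'end', id, epsilon }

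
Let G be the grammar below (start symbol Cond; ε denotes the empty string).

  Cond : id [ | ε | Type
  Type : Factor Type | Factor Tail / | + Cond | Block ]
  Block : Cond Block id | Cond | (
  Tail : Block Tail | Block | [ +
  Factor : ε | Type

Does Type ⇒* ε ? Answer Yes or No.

Nullable nonterminals: Block, Cond, Factor, Tail.
No production of Type has an RHS whose symbols are all nullable, so Type is not nullable.

No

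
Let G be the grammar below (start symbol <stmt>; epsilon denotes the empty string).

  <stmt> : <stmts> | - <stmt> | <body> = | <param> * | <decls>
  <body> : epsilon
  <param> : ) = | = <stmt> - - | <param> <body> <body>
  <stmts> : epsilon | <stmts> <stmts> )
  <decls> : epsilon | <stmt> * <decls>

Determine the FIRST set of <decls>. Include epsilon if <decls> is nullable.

{ ), *, -, =, epsilon }

<decls> : epsilon contributes epsilon.
From <decls> : <stmt> * <decls>: <stmt> nullable, take FIRST(<stmt>) ∪ {*} = { ), *, -, = }.
Union: FIRST(<decls>) = { ), *, -, =, epsilon }.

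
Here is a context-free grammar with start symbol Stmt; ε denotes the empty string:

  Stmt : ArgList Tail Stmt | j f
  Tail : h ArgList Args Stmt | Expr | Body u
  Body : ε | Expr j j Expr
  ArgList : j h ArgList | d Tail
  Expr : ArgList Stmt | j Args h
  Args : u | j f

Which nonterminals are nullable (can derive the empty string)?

Directly nullable (have an ε-production): Body.
No other nonterminal has a production whose RHS symbols are all nullable.

{ Body }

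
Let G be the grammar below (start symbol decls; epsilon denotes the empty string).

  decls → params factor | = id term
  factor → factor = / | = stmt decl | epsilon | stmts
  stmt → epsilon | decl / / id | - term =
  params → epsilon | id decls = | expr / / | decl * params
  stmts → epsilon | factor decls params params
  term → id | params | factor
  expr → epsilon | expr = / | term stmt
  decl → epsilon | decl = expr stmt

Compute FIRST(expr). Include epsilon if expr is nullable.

expr → epsilon contributes epsilon.
From expr → expr = /: expr nullable, take FIRST(expr) ∪ {=} = { *, -, /, =, id }.
From expr → term stmt: term, stmt nullable, take FIRST(term) ∪ FIRST(stmt) = { *, -, /, =, id }; also epsilon since the whole RHS is nullable.
Union: FIRST(expr) = { *, -, /, =, id, epsilon }.

{ *, -, /, =, id, epsilon }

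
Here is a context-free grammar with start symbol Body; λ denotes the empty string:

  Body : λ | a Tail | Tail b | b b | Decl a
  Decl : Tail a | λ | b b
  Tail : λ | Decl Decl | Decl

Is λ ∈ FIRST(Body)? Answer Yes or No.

Yes

Body has an λ-production, so Body ⇒ λ.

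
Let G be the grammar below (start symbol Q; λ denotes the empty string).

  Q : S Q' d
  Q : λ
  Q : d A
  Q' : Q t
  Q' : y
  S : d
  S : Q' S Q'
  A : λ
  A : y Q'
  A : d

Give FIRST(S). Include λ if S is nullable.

{ d, t, y }

S : d contributes {d}.
From S : Q' S Q': add FIRST(Q') = { d, t, y }.
Union: FIRST(S) = { d, t, y }.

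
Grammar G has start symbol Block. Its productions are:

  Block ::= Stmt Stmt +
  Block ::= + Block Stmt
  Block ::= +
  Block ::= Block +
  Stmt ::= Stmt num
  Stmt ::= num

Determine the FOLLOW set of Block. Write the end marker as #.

{ #, +, num }

Block is the start symbol, so # ∈ FOLLOW(Block).
In Block ::= + Block Stmt: add FIRST(Stmt) = { num }.
In Block ::= Block +: add FIRST(+) = { + }.
Union: FOLLOW(Block) = { #, +, num }.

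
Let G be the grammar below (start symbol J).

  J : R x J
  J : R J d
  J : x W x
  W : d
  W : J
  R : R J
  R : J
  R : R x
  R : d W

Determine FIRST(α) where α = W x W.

{ d, x }

Add FIRST(W) = { d, x }; W is not nullable, stop.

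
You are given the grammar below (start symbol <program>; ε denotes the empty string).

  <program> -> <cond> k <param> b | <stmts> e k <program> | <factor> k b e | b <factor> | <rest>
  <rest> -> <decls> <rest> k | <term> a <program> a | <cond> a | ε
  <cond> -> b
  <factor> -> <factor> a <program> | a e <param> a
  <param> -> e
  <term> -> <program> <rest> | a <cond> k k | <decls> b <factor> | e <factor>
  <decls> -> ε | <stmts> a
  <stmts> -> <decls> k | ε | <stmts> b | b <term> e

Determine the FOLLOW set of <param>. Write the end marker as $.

In <program> -> <cond> k <param> b: add FIRST(b) = { b }.
In <factor> -> a e <param> a: add FIRST(a) = { a }.
Union: FOLLOW(<param>) = { a, b }.

{ a, b }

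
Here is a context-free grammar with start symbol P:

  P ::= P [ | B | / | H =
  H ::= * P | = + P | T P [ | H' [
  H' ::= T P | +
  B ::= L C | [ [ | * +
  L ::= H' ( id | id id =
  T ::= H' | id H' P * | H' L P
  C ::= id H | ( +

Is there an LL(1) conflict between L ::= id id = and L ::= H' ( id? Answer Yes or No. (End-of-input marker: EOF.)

Yes

FIRST(id id =) = { id } and FIRST(H' ( id) = { +, id }.
Both contain id, so the two alternatives are not disjoint — LL(1) conflict.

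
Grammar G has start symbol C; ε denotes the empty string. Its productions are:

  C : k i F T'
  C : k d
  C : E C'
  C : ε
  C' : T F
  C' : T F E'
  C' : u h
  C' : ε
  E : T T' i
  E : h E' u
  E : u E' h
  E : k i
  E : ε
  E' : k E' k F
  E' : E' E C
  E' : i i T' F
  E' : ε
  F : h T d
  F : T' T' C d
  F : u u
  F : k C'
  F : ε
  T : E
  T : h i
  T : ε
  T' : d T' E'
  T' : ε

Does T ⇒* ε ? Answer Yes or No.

T has an ε-production, so T ⇒ ε.

Yes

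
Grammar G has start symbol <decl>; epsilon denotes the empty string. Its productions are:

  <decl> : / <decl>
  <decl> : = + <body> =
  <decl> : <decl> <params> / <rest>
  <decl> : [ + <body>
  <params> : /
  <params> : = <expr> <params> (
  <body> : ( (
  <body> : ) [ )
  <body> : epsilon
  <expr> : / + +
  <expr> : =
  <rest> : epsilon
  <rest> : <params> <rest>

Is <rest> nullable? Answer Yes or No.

<rest> has an epsilon-production, so <rest> ⇒ epsilon.

Yes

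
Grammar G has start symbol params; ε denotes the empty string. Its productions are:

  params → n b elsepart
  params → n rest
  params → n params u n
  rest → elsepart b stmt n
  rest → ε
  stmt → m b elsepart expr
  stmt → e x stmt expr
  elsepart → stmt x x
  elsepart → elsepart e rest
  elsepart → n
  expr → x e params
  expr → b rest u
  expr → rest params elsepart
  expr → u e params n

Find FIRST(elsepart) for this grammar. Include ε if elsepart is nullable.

From elsepart → stmt x x: add FIRST(stmt) = { e, m }.
From elsepart → elsepart e rest: add FIRST(elsepart) = { e, m, n }.
elsepart → n contributes {n}.
Union: FIRST(elsepart) = { e, m, n }.

{ e, m, n }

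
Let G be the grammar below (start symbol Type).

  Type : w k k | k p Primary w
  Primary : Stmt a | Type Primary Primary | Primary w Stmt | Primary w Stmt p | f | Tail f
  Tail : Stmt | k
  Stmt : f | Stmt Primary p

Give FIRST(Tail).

From Tail : Stmt: add FIRST(Stmt) = { f }.
Tail : k contributes {k}.
Union: FIRST(Tail) = { f, k }.

{ f, k }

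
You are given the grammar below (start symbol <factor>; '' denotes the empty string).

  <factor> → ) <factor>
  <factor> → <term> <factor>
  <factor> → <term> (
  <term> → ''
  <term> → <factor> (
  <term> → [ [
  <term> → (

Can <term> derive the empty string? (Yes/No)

Yes

<term> has an ''-production, so <term> ⇒ ''.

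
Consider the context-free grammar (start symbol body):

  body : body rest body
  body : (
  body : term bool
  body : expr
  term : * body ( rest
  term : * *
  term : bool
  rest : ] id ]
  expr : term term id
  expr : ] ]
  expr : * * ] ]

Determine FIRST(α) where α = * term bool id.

{ * }

* is a terminal; add {*} and stop.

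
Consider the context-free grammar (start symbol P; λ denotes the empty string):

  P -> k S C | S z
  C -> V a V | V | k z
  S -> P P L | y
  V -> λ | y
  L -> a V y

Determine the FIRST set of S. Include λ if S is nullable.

{ k, y }

From S -> P P L: add FIRST(P) = { k, y }.
S -> y contributes {y}.
Union: FIRST(S) = { k, y }.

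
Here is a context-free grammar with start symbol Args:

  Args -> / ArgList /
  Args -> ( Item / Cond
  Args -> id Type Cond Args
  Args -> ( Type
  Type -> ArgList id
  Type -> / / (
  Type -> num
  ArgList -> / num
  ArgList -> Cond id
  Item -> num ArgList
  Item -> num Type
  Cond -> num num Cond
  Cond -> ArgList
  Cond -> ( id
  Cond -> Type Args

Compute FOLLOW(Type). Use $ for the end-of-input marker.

{ $, (, /, id, num }

In Args -> id Type Cond Args: add FIRST(Cond Args) = { (, /, num }.
In Args -> ( Type: Type is at the end, add FOLLOW(Args) = { $, (, /, id }.
In Item -> num Type: Type is at the end, add FOLLOW(Item) = { / }.
In Cond -> Type Args: add FIRST(Args) = { (, /, id }.
Union: FOLLOW(Type) = { $, (, /, id, num }.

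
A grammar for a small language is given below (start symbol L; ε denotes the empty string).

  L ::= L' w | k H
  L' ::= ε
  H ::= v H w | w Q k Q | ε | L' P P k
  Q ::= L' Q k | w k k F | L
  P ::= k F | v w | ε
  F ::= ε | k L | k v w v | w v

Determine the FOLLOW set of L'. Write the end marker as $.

{ k, v, w }

In L ::= L' w: add FIRST(w) = { w }.
In H ::= L' P P k: add FIRST(P P k) = { k, v }.
In Q ::= L' Q k: add FIRST(Q k) = { k, w }.
Union: FOLLOW(L') = { k, v, w }.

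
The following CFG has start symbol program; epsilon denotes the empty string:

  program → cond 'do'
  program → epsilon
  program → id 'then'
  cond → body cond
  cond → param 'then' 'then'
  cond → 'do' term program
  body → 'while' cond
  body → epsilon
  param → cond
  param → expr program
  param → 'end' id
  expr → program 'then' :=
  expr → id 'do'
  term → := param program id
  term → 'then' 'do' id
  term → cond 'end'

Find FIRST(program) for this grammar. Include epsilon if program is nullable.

From program → cond 'do': add FIRST(cond) = { 'do', 'end', 'then', 'while', id }.
program → epsilon contributes epsilon.
program → id 'then' contributes {id}.
Union: FIRST(program) = { 'do', 'end', 'then', 'while', id, epsilon }.

{ 'do', 'end', 'then', 'while', id, epsilon }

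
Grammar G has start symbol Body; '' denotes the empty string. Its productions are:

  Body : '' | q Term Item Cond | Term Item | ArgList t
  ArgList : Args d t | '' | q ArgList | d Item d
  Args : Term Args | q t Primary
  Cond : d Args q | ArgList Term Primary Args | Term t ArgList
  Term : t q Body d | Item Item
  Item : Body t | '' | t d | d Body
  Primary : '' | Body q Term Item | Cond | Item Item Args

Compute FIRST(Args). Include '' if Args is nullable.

From Args : Term Args: Term nullable, take FIRST(Term) ∪ FIRST(Args) = { d, q, t }.
Args : q t Primary contributes {q}.
Union: FIRST(Args) = { d, q, t }.

{ d, q, t }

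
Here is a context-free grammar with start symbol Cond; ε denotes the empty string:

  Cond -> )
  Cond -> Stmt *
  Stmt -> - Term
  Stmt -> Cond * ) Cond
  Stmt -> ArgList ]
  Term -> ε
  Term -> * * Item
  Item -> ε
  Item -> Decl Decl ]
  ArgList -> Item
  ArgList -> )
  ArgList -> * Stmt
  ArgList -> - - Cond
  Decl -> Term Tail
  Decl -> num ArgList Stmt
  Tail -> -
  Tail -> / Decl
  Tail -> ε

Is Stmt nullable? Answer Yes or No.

Nullable nonterminals: ArgList, Decl, Item, Tail, Term.
No production of Stmt has an RHS whose symbols are all nullable, so Stmt is not nullable.

No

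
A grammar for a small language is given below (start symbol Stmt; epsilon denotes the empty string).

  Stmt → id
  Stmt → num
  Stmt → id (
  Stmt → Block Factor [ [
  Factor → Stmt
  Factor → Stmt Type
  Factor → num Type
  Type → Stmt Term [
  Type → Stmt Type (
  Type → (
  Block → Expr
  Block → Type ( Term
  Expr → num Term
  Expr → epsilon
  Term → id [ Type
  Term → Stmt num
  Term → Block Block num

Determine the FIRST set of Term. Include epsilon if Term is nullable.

{ (, id, num }

Term → id [ Type contributes {id}.
From Term → Stmt num: add FIRST(Stmt) = { (, id, num }.
From Term → Block Block num: Block, Block nullable, take FIRST(Block) ∪ FIRST(Block) ∪ {num} = { (, id, num }.
Union: FIRST(Term) = { (, id, num }.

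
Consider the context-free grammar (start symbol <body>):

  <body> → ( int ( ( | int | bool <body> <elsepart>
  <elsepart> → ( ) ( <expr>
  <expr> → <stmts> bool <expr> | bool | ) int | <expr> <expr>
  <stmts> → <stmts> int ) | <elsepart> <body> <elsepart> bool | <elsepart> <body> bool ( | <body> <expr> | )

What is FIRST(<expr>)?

From <expr> → <stmts> bool <expr>: add FIRST(<stmts>) = { (, ), bool, int }.
<expr> → bool contributes {bool}.
<expr> → ) int contributes {)}.
From <expr> → <expr> <expr>: add FIRST(<expr>) = { (, ), bool, int }.
Union: FIRST(<expr>) = { (, ), bool, int }.

{ (, ), bool, int }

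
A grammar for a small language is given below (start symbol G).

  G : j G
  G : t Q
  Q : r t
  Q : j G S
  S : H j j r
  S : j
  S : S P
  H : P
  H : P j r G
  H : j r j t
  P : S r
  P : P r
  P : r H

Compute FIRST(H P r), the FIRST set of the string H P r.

{ j, r }

Add FIRST(H) = { j, r }; H is not nullable, stop.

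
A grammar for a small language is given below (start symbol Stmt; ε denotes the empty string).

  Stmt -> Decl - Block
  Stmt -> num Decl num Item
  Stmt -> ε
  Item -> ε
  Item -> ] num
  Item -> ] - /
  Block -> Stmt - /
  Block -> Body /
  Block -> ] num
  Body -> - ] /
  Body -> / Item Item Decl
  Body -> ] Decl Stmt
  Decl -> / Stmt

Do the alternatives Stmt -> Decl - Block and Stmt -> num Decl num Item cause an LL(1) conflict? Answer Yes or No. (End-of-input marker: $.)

No

FIRST(Decl - Block) = { / } and FIRST(num Decl num Item) = { num }.
The FIRST sets are disjoint and neither alternative is nullable — no conflict.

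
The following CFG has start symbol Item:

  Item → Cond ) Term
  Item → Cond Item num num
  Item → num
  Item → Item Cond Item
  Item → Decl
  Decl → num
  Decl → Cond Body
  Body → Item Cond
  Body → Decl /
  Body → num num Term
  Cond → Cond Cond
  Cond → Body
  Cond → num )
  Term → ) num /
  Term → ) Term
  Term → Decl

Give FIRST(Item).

{ num }

From Item → Cond ) Term: add FIRST(Cond) = { num }.
From Item → Cond Item num num: add FIRST(Cond) = { num }.
Item → num contributes {num}.
From Item → Item Cond Item: add FIRST(Item) = { num }.
From Item → Decl: add FIRST(Decl) = { num }.
Union: FIRST(Item) = { num }.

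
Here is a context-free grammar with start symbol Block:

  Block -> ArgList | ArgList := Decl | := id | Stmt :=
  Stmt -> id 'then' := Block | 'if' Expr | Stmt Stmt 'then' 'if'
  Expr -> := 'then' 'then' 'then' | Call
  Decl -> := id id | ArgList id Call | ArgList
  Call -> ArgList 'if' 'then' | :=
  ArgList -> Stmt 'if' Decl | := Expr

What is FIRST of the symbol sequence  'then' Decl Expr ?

{ 'then' }

'then' is a terminal; add {'then'} and stop.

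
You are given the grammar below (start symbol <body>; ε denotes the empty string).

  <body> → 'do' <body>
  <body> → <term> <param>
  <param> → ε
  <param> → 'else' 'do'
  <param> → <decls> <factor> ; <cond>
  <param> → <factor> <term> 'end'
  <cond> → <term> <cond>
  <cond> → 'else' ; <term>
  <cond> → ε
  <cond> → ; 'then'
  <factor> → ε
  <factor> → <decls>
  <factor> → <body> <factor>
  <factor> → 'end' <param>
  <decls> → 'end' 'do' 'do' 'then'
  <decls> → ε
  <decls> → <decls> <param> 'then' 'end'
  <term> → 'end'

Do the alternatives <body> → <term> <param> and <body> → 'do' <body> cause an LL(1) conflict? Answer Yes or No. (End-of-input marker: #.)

FIRST(<term> <param>) = { 'end' } and FIRST('do' <body>) = { 'do' }.
The FIRST sets are disjoint and neither alternative is nullable — no conflict.

No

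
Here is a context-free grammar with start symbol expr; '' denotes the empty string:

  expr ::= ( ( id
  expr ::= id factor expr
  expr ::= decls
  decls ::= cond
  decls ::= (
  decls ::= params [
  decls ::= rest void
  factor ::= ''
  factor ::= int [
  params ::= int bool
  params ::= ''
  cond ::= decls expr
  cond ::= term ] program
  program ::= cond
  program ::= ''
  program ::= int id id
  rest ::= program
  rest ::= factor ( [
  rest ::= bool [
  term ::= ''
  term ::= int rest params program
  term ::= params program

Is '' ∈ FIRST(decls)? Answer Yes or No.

Nullable nonterminals: factor, params, program, rest, term.
No production of decls has an RHS whose symbols are all nullable, so decls is not nullable.

No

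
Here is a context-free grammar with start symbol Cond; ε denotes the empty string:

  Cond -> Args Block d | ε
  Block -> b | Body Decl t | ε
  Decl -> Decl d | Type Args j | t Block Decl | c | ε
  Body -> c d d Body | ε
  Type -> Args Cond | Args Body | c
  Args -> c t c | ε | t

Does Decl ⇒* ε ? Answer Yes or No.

Yes

Decl has an ε-production, so Decl ⇒ ε.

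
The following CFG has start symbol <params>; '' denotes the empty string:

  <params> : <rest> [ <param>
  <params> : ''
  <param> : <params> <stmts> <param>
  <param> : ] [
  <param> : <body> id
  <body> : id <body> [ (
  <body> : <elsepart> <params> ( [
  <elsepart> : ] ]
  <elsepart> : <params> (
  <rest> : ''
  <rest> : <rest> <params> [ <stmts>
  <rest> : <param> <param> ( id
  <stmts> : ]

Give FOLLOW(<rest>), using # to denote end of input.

In <params> : <rest> [ <param>: add FIRST([ <param>) = { [ }.
In <rest> : <rest> <params> [ <stmts>: add FIRST(<params> [ <stmts>) = { (, [, ], id }.
Union: FOLLOW(<rest>) = { (, [, ], id }.

{ (, [, ], id }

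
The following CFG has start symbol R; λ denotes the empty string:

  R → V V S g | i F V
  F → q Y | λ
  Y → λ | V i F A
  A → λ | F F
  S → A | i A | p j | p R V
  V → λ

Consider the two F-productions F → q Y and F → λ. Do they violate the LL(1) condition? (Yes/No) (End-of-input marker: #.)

Yes

FIRST(q Y) = { q } and FIRST(λ) = { λ }.
The second alternative is nullable and FOLLOW(F) = { #, g, q } shares q with FIRST of the first — conflict.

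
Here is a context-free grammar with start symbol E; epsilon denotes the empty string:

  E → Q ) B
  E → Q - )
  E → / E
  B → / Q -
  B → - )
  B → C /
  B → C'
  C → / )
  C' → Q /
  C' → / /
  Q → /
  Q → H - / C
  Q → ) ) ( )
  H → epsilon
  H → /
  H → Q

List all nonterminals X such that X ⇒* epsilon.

{ H }

Directly nullable (have an epsilon-production): H.
No other nonterminal has a production whose RHS symbols are all nullable.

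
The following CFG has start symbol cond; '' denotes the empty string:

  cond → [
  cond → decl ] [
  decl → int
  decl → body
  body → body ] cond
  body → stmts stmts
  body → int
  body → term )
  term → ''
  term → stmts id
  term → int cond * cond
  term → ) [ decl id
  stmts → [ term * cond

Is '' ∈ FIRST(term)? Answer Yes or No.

term has an ''-production, so term ⇒ ''.

Yes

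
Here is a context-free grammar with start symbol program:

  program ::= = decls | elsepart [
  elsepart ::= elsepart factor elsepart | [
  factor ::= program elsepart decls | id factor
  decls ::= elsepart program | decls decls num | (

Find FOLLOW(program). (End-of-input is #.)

{ #, (, [, num }

program is the start symbol, so # ∈ FOLLOW(program).
In factor ::= program elsepart decls: add FIRST(elsepart decls) = { [ }.
In decls ::= elsepart program: program is at the end, add FOLLOW(decls) = { #, (, [, num }.
Union: FOLLOW(program) = { #, (, [, num }.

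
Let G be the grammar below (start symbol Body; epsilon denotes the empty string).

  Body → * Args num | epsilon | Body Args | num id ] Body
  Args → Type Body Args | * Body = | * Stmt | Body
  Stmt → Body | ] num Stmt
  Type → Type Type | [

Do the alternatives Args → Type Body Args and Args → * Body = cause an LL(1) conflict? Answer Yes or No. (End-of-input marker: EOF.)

FIRST(Type Body Args) = { [ } and FIRST(* Body =) = { * }.
The FIRST sets are disjoint and neither alternative is nullable — no conflict.

No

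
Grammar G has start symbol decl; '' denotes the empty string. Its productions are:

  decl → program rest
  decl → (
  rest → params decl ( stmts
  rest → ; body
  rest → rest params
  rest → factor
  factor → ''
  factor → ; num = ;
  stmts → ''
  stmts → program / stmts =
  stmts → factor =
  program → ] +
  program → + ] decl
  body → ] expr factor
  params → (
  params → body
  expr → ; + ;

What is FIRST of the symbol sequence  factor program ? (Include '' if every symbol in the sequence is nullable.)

{ +, ;, ] }

Add FIRST(factor)\{''} = { ; }; factor is nullable, continue.
Add FIRST(program) = { +, ] }; program is not nullable, stop.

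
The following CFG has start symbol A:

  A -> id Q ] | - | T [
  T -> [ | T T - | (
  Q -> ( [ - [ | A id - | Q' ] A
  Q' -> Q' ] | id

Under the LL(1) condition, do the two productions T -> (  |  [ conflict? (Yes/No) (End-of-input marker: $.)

FIRST(() = { ( } and FIRST([) = { [ }.
The FIRST sets are disjoint and neither alternative is nullable — no conflict.

No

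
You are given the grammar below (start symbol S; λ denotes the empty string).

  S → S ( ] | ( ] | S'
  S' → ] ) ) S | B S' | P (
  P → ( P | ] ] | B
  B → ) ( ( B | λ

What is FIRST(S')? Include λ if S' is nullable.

S' → ] ) ) S contributes {]}.
From S' → B S': B nullable, take FIRST(B) ∪ FIRST(S') = { (, ), ] }.
From S' → P (: P nullable, take FIRST(P) ∪ {(} = { (, ), ] }.
Union: FIRST(S') = { (, ), ] }.

{ (, ), ] }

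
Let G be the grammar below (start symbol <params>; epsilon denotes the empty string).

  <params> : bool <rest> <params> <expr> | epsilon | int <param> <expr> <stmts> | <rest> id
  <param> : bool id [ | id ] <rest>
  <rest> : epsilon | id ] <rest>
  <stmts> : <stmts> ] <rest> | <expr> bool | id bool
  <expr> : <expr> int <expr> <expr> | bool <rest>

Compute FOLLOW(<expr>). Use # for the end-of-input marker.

In <params> : bool <rest> <params> <expr>: <expr> is at the end, add FOLLOW(<params>) = { #, bool }.
In <params> : int <param> <expr> <stmts>: add FIRST(<stmts>) = { bool, id }.
In <stmts> : <expr> bool: add FIRST(bool) = { bool }.
In <expr> : <expr> int <expr> <expr>: add FIRST(int <expr> <expr>) = { int }.
In <expr> : <expr> int <expr> <expr>: add FIRST(<expr>) = { bool }.
In <expr> : <expr> int <expr> <expr>: <expr> is at the end, add FOLLOW(<expr>) = { #, bool, id, int }.
Union: FOLLOW(<expr>) = { #, bool, id, int }.

{ #, bool, id, int }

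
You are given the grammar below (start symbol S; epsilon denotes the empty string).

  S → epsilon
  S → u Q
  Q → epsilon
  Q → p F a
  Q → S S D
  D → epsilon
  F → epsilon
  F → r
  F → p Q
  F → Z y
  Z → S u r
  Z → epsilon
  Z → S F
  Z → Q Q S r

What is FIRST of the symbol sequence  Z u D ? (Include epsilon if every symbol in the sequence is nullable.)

{ p, r, u, y }

Add FIRST(Z)\{epsilon} = { p, r, u, y }; Z is nullable, continue.
u is a terminal; add {u} and stop.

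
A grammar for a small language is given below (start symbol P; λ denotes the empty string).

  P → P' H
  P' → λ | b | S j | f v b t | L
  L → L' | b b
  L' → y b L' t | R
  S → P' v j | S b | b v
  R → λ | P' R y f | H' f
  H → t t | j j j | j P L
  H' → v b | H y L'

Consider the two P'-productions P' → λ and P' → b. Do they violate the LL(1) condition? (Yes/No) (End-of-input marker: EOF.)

Yes

FIRST(λ) = { λ } and FIRST(b) = { b }.
The first alternative is nullable and FOLLOW(P') = { b, f, j, t, v, y } shares b with FIRST of the second — conflict.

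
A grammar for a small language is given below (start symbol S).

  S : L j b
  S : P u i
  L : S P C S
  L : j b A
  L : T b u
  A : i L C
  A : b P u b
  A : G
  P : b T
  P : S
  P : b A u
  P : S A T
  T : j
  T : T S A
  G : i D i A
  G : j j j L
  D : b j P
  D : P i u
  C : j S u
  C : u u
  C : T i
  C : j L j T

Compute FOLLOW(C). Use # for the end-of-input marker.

In L : S P C S: add FIRST(S) = { b, j }.
In A : i L C: C is at the end, add FOLLOW(A) = { b, i, j, u }.
Union: FOLLOW(C) = { b, i, j, u }.

{ b, i, j, u }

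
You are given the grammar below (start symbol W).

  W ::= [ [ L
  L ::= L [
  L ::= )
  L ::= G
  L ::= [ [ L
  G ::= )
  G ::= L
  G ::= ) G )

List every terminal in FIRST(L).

From L ::= L [: add FIRST(L) = { ), [ }.
L ::= ) contributes {)}.
From L ::= G: add FIRST(G) = { ), [ }.
L ::= [ [ L contributes {[}.
Union: FIRST(L) = { ), [ }.

{ ), [ }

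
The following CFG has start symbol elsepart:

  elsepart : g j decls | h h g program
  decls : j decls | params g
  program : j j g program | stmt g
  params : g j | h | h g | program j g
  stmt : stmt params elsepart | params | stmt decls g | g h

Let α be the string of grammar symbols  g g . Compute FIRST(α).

{ g }

g is a terminal; add {g} and stop.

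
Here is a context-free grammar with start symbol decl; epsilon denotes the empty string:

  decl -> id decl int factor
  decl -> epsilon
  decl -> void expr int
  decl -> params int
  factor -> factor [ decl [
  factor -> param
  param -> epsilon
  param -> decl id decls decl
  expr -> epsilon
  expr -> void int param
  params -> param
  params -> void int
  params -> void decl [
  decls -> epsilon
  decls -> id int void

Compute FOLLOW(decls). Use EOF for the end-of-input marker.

In param -> decl id decls decl: add FIRST(decl)\{epsilon} = { id, int, void }.
  Since decl is nullable, also add FOLLOW(param) = { EOF, [, id, int }.
Union: FOLLOW(decls) = { EOF, [, id, int, void }.

{ EOF, [, id, int, void }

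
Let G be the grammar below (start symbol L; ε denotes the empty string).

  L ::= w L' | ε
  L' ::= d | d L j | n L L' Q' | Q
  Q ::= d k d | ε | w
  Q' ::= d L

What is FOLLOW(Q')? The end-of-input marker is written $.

{ $, d, j, n, w }

In L' ::= n L L' Q': Q' is at the end, add FOLLOW(L') = { $, d, j, n, w }.
Union: FOLLOW(Q') = { $, d, j, n, w }.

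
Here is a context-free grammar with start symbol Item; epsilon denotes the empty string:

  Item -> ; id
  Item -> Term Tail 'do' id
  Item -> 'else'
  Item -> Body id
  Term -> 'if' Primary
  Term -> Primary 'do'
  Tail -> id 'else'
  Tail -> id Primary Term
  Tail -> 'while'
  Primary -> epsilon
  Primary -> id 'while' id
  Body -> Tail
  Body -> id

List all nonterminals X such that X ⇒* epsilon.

{ Primary }

Directly nullable (have an epsilon-production): Primary.
No other nonterminal has a production whose RHS symbols are all nullable.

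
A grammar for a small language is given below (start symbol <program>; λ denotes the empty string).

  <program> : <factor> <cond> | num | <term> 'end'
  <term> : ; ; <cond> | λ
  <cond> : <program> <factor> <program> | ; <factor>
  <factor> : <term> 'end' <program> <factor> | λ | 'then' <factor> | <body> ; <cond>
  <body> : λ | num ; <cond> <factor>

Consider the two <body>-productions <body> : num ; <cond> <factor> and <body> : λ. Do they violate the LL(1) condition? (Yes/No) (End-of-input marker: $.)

FIRST(num ; <cond> <factor>) = { num } and FIRST(λ) = { λ }.
The second is nullable but FOLLOW(<body>) = { ; } is disjoint from FIRST of the first.

No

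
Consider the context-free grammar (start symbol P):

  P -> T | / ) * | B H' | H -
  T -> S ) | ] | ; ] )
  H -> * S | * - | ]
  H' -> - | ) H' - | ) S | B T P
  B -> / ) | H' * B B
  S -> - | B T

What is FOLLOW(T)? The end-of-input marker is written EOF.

In P -> T: T is at the end, add FOLLOW(P) = { EOF, *, - }.
In H' -> B T P: add FIRST(P) = { ), *, -, /, ;, ] }.
In S -> B T: T is at the end, add FOLLOW(S) = { EOF, ), *, - }.
Union: FOLLOW(T) = { EOF, ), *, -, /, ;, ] }.

{ EOF, ), *, -, /, ;, ] }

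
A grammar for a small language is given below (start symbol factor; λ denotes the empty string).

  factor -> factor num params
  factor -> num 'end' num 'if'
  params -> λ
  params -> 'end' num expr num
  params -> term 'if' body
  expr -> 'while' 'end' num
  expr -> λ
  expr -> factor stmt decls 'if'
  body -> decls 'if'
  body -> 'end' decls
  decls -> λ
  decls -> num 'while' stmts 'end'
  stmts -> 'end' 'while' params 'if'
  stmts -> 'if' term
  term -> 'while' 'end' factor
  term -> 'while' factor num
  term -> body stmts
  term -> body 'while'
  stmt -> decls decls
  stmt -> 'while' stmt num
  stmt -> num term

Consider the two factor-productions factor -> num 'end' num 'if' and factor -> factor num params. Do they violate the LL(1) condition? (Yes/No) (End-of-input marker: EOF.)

FIRST(num 'end' num 'if') = { num } and FIRST(factor num params) = { num }.
Both contain num, so the two alternatives are not disjoint — LL(1) conflict.

Yes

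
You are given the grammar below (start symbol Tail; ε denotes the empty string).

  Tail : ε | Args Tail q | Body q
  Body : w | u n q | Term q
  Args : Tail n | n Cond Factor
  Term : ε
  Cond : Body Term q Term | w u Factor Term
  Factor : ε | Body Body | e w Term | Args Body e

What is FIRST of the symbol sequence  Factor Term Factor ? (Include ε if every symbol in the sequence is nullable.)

{ e, n, q, u, w, ε }

Add FIRST(Factor)\{ε} = { e, n, q, u, w }; Factor is nullable, continue.
Add FIRST(Term)\{ε} = {  }; Term is nullable, continue.
Add FIRST(Factor)\{ε} = { e, n, q, u, w }; Factor is nullable, continue.
Every symbol is nullable, so include ε.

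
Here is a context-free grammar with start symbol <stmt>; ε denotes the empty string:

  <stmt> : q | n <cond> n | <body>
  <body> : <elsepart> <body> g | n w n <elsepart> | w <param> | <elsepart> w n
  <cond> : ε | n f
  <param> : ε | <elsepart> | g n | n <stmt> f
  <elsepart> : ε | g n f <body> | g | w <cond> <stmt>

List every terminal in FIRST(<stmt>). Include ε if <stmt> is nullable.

<stmt> : q contributes {q}.
<stmt> : n <cond> n contributes {n}.
From <stmt> : <body>: add FIRST(<body>) = { g, n, w }.
Union: FIRST(<stmt>) = { g, n, q, w }.

{ g, n, q, w }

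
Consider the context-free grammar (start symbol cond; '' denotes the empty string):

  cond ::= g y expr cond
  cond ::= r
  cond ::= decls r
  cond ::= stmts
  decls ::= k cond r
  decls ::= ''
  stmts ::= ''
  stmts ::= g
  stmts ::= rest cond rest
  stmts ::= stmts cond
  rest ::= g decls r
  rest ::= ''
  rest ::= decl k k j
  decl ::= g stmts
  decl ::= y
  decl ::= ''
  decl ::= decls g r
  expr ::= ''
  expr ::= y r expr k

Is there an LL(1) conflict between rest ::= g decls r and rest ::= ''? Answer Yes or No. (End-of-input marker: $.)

FIRST(g decls r) = { g } and FIRST('') = { '' }.
The second alternative is nullable and FOLLOW(rest) = { $, g, k, r, y } shares g with FIRST of the first — conflict.

Yes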